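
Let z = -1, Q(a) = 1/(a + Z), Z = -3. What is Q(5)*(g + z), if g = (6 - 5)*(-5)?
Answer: -3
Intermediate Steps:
Q(a) = 1/(-3 + a) (Q(a) = 1/(a - 3) = 1/(-3 + a))
g = -5 (g = 1*(-5) = -5)
Q(5)*(g + z) = (-5 - 1)/(-3 + 5) = -6/2 = (½)*(-6) = -3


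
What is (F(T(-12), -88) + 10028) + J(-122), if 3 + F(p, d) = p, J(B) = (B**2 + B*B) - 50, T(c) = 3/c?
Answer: 158971/4 ≈ 39743.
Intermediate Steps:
J(B) = -50 + 2*B**2 (J(B) = (B**2 + B**2) - 50 = 2*B**2 - 50 = -50 + 2*B**2)
F(p, d) = -3 + p
(F(T(-12), -88) + 10028) + J(-122) = ((-3 + 3/(-12)) + 10028) + (-50 + 2*(-122)**2) = ((-3 + 3*(-1/12)) + 10028) + (-50 + 2*14884) = ((-3 - 1/4) + 10028) + (-50 + 29768) = (-13/4 + 10028) + 29718 = 40099/4 + 29718 = 158971/4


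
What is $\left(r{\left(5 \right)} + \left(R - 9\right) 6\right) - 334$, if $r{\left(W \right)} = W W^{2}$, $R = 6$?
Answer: $-227$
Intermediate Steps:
$r{\left(W \right)} = W^{3}$
$\left(r{\left(5 \right)} + \left(R - 9\right) 6\right) - 334 = \left(5^{3} + \left(6 - 9\right) 6\right) - 334 = \left(125 - 18\right) - 334 = 107 - 334 = -227$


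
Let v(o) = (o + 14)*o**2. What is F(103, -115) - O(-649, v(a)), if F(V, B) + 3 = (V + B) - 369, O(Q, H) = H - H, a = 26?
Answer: -384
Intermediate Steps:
v(o) = o**2*(14 + o) (v(o) = (14 + o)*o**2 = o**2*(14 + o))
O(Q, H) = 0
F(V, B) = -372 + B + V (F(V, B) = -3 + ((V + B) - 369) = -3 + ((B + V) - 369) = -3 + (-369 + B + V) = -372 + B + V)
F(103, -115) - O(-649, v(a)) = (-372 - 115 + 103) - 1*0 = -384 + 0 = -384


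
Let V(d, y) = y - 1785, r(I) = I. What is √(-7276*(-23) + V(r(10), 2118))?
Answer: √167681 ≈ 409.49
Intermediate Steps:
V(d, y) = -1785 + y
√(-7276*(-23) + V(r(10), 2118)) = √(-7276*(-23) + (-1785 + 2118)) = √(167348 + 333) = √167681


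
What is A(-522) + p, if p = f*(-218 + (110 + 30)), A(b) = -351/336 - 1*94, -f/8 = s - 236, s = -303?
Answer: -37680277/112 ≈ -3.3643e+5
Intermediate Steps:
f = 4312 (f = -8*(-303 - 236) = -8*(-539) = 4312)
A(b) = -10645/112 (A(b) = -351*1/336 - 94 = -117/112 - 94 = -10645/112)
p = -336336 (p = 4312*(-218 + (110 + 30)) = 4312*(-218 + 140) = 4312*(-78) = -336336)
A(-522) + p = -10645/112 - 336336 = -37680277/112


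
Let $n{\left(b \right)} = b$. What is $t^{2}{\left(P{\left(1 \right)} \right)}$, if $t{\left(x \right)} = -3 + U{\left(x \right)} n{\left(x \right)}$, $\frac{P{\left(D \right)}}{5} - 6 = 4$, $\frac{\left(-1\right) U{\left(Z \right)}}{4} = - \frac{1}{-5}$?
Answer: $1849$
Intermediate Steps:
$U{\left(Z \right)} = - \frac{4}{5}$ ($U{\left(Z \right)} = - 4 \left(- \frac{1}{-5}\right) = - 4 \left(\left(-1\right) \left(- \frac{1}{5}\right)\right) = \left(-4\right) \frac{1}{5} = - \frac{4}{5}$)
$P{\left(D \right)} = 50$ ($P{\left(D \right)} = 30 + 5 \cdot 4 = 30 + 20 = 50$)
$t{\left(x \right)} = -3 - \frac{4 x}{5}$
$t^{2}{\left(P{\left(1 \right)} \right)} = \left(-3 - 40\right)^{2} = \left(-43\right)^{2} = 1849$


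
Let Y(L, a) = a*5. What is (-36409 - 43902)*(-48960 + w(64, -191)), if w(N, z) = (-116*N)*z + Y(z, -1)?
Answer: -109947284909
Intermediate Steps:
Y(L, a) = 5*a
w(N, z) = -5 - 116*N*z (w(N, z) = (-116*N)*z + 5*(-1) = -116*N*z - 5 = -5 - 116*N*z)
(-36409 - 43902)*(-48960 + w(64, -191)) = (-36409 - 43902)*(-48960 + (-5 - 116*64*(-191))) = -80311*(-48960 + (-5 + 1417984)) = -80311*(-48960 + 1417979) = -80311*1369019 = -109947284909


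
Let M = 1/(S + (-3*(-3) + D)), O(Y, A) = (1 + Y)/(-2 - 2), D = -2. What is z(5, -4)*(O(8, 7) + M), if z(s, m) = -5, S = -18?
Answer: 515/44 ≈ 11.705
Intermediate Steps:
O(Y, A) = -¼ - Y/4 (O(Y, A) = (1 + Y)/(-4) = (1 + Y)*(-¼) = -¼ - Y/4)
M = -1/11 (M = 1/(-18 + (-3*(-3) - 2)) = 1/(-18 + (9 - 2)) = 1/(-18 + 7) = 1/(-11) = -1/11 ≈ -0.090909)
z(5, -4)*(O(8, 7) + M) = -5*((-¼ - ¼*8) - 1/11) = -5*((-¼ - 2) - 1/11) = -5*(-9/4 - 1/11) = -5*(-103/44) = 515/44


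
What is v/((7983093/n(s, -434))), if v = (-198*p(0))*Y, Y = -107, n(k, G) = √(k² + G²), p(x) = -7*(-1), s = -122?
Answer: 98868*√50810/2661031 ≈ 8.3749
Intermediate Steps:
p(x) = 7
n(k, G) = √(G² + k²)
v = 148302 (v = -198*7*(-107) = -1386*(-107) = 148302)
v/((7983093/n(s, -434))) = 148302/((7983093/(√((-434)² + (-122)²)))) = 148302/((7983093/(√(188356 + 14884)))) = 148302/((7983093/(√203240))) = 148302/((7983093/((2*√50810)))) = 148302/((7983093*(√50810/101620))) = 148302/((7983093*√50810/101620)) = 148302*(2*√50810/7983093) = 98868*√50810/2661031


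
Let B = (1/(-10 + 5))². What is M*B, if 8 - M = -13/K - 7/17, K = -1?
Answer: -78/425 ≈ -0.18353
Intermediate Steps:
M = -78/17 (M = 8 - (-13/(-1) - 7/17) = 8 - (-13*(-1) - 7*1/17) = 8 - (13 - 7/17) = 8 - 1*214/17 = 8 - 214/17 = -78/17 ≈ -4.5882)
B = 1/25 (B = (1/(-5))² = (-⅕)² = 1/25 ≈ 0.040000)
M*B = -78/17*1/25 = -78/425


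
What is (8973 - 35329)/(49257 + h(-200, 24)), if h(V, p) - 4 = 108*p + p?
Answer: -26356/51877 ≈ -0.50805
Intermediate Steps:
h(V, p) = 4 + 109*p (h(V, p) = 4 + (108*p + p) = 4 + 109*p)
(8973 - 35329)/(49257 + h(-200, 24)) = (8973 - 35329)/(49257 + (4 + 109*24)) = -26356/(49257 + (4 + 2616)) = -26356/(49257 + 2620) = -26356/51877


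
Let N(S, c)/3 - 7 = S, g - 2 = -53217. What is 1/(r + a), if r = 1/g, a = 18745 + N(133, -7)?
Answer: 53215/1019865474 ≈ 5.2178e-5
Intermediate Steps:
g = -53215 (g = 2 - 53217 = -53215)
N(S, c) = 21 + 3*S
a = 19165 (a = 18745 + (21 + 3*133) = 18745 + (21 + 399) = 18745 + 420 = 19165)
r = -1/53215 (r = 1/(-53215) = -1/53215 ≈ -1.8792e-5)
1/(r + a) = 1/(-1/53215 + 19165) = 1/(1019865474/53215) = 53215/1019865474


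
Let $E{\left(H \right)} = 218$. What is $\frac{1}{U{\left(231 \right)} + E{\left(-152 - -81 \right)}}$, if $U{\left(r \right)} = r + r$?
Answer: $\frac{1}{680} \approx 0.0014706$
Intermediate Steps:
$U{\left(r \right)} = 2 r$
$\frac{1}{U{\left(231 \right)} + E{\left(-152 - -81 \right)}} = \frac{1}{2 \cdot 231 + 218} = \frac{1}{462 + 218} = \frac{1}{680}$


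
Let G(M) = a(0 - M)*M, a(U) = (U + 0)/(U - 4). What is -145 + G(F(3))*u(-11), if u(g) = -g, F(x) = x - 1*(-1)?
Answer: -123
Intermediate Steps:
F(x) = 1 + x (F(x) = x + 1 = 1 + x)
a(U) = U/(-4 + U)
G(M) = -M²/(-4 - M) (G(M) = ((0 - M)/(-4 + (0 - M)))*M = ((-M)/(-4 - M))*M = (-M/(-4 - M))*M = -M²/(-4 - M))
-145 + G(F(3))*u(-11) = -145 + ((1 + 3)²/(4 + (1 + 3)))*(-1*(-11)) = -145 + (4²/(4 + 4))*11 = -145 + (16/8)*11 = -145 + (16*(⅛))*11 = -145 + 2*11 = -145 + 22 = -123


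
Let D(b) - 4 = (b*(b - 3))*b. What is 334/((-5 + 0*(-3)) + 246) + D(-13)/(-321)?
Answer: 252638/25787 ≈ 9.7971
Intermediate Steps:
D(b) = 4 + b²*(-3 + b) (D(b) = 4 + (b*(b - 3))*b = 4 + (b*(-3 + b))*b = 4 + b²*(-3 + b))
334/((-5 + 0*(-3)) + 246) + D(-13)/(-321) = 334/((-5 + 0*(-3)) + 246) + (4 + (-13)³ - 3*(-13)²)/(-321) = 334/((-5 + 0) + 246) + (4 - 2197 - 3*169)*(-1/321) = 334/(-5 + 246) + (4 - 2197 - 507)*(-1/321) = 334/241 - 2700*(-1/321) = 334*(1/241) + 900/107 = 334/241 + 900/107 = 252638/25787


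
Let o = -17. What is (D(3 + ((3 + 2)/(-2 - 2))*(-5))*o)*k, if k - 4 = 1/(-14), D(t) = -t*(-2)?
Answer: -34595/28 ≈ -1235.5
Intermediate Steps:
D(t) = 2*t
k = 55/14 (k = 4 + 1/(-14) = 4 - 1/14 = 55/14 ≈ 3.9286)
(D(3 + ((3 + 2)/(-2 - 2))*(-5))*o)*k = ((2*(3 + ((3 + 2)/(-2 - 2))*(-5)))*(-17))*(55/14) = ((2*(3 + (5/(-4))*(-5)))*(-17))*(55/14) = ((2*(3 + (5*(-¼))*(-5)))*(-17))*(55/14) = ((2*(3 - 5/4*(-5)))*(-17))*(55/14) = ((2*(3 + 25/4))*(-17))*(55/14) = ((2*(37/4))*(-17))*(55/14) = ((37/2)*(-17))*(55/14) = -629/2*55/14 = -34595/28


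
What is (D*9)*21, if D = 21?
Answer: 3969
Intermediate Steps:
(D*9)*21 = (21*9)*21 = 189*21 = 3969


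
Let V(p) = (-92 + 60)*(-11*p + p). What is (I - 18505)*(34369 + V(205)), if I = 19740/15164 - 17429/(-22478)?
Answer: -157622110115782149/85214098 ≈ -1.8497e+9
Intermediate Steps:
V(p) = 320*p (V(p) = -(-320)*p = 320*p)
I = 177002269/85214098 (I = 19740*(1/15164) - 17429*(-1/22478) = 4935/3791 + 17429/22478 = 177002269/85214098 ≈ 2.0771)
(I - 18505)*(34369 + V(205)) = (177002269/85214098 - 18505)*(34369 + 320*205) = -1576709881221*(34369 + 65600)/85214098 = -1576709881221/85214098*99969 = -157622110115782149/85214098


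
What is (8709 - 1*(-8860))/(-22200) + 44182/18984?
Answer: 26971271/17560200 ≈ 1.5359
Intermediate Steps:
(8709 - 1*(-8860))/(-22200) + 44182/18984 = (8709 + 8860)*(-1/22200) + 44182*(1/18984) = 17569*(-1/22200) + 22091/9492 = -17569/22200 + 22091/9492 = 26971271/17560200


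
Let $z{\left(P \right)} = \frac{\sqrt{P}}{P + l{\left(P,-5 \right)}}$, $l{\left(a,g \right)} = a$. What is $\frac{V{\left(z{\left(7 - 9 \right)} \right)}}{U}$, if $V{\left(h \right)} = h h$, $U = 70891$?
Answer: $- \frac{1}{567128} \approx -1.7633 \cdot 10^{-6}$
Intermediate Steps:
$z{\left(P \right)} = \frac{1}{2 \sqrt{P}}$ ($z{\left(P \right)} = \frac{\sqrt{P}}{P + P} = \frac{\sqrt{P}}{2 P} = \frac{1}{2 P} \sqrt{P} = \frac{1}{2 \sqrt{P}}$)
$V{\left(h \right)} = h^{2}$
$\frac{V{\left(z{\left(7 - 9 \right)} \right)}}{U} = \frac{\left(\frac{1}{2 \sqrt{7 - 9}}\right)^{2}}{70891} = \left(\frac{1}{2 \sqrt{7 - 9}}\right)^{2} \cdot \frac{1}{70891} = \left(\frac{1}{2 i \sqrt{2}}\right)^{2} \cdot \frac{1}{70891} = \left(\frac{\left(- \frac{1}{2}\right) i \sqrt{2}}{2}\right)^{2} \cdot \frac{1}{70891} = \left(- \frac{i \sqrt{2}}{4}\right)^{2} \cdot \frac{1}{70891} = \left(- \frac{1}{8}\right) \frac{1}{70891} = - \frac{1}{567128}$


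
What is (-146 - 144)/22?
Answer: -145/11 ≈ -13.182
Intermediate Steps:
(-146 - 144)/22 = (1/22)*(-290) = -145/11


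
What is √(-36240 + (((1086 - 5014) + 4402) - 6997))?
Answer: I*√42763 ≈ 206.79*I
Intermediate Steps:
√(-36240 + (((1086 - 5014) + 4402) - 6997)) = √(-36240 + ((-3928 + 4402) - 6997)) = √(-36240 + (474 - 6997)) = √(-36240 - 6523) = √(-42763) = I*√42763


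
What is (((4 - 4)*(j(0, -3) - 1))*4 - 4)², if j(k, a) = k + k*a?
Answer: 16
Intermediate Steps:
j(k, a) = k + a*k
(((4 - 4)*(j(0, -3) - 1))*4 - 4)² = (((4 - 4)*(0*(1 - 3) - 1))*4 - 4)² = ((0*(0*(-2) - 1))*4 - 4)² = ((0*(0 - 1))*4 - 4)² = ((0*(-1))*4 - 4)² = (0*4 - 4)² = (0 - 4)² = (-4)² = 16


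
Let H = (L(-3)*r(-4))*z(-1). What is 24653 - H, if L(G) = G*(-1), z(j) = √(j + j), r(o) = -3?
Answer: 24653 + 9*I*√2 ≈ 24653.0 + 12.728*I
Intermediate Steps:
z(j) = √2*√j (z(j) = √(2*j) = √2*√j)
L(G) = -G
H = -9*I*√2 (H = (-1*(-3)*(-3))*(√2*√(-1)) = (3*(-3))*(√2*I) = -9*I*√2 ≈ -12.728*I)
24653 - H = 24653 - (-9)*I*√2 = 24653 + 9*I*√2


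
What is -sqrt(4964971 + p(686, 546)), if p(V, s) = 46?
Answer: -sqrt(4965017) ≈ -2228.2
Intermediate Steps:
-sqrt(4964971 + p(686, 546)) = -sqrt(4964971 + 46) = -sqrt(4965017)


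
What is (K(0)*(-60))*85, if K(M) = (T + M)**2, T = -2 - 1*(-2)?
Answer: 0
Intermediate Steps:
T = 0 (T = -2 + 2 = 0)
K(M) = M**2 (K(M) = (0 + M)**2 = M**2)
(K(0)*(-60))*85 = (0**2*(-60))*85 = (0*(-60))*85 = 0*85 = 0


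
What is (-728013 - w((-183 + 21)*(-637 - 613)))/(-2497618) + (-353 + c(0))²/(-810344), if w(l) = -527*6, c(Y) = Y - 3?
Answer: 33855067987/252991220074 ≈ 0.13382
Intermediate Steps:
c(Y) = -3 + Y
w(l) = -3162
(-728013 - w((-183 + 21)*(-637 - 613)))/(-2497618) + (-353 + c(0))²/(-810344) = (-728013 - 1*(-3162))/(-2497618) + (-353 + (-3 + 0))²/(-810344) = (-728013 + 3162)*(-1/2497618) + (-353 - 3)²*(-1/810344) = -724851*(-1/2497618) + (-356)²*(-1/810344) = 724851/2497618 + 126736*(-1/810344) = 724851/2497618 - 15842/101293 = 33855067987/252991220074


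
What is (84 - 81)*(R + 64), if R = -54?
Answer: 30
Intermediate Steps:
(84 - 81)*(R + 64) = (84 - 81)*(-54 + 64) = 3*10 = 30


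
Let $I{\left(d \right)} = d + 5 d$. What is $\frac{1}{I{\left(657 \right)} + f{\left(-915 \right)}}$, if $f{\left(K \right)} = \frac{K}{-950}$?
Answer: $\frac{190}{749163} \approx 0.00025362$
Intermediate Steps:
$f{\left(K \right)} = - \frac{K}{950}$ ($f{\left(K \right)} = K \left(- \frac{1}{950}\right) = - \frac{K}{950}$)
$I{\left(d \right)} = 6 d$
$\frac{1}{I{\left(657 \right)} + f{\left(-915 \right)}} = \frac{1}{6 \cdot 657 - - \frac{183}{190}} = \frac{1}{3942 + \frac{183}{190}} = \frac{1}{\frac{749163}{190}} = \frac{190}{749163}$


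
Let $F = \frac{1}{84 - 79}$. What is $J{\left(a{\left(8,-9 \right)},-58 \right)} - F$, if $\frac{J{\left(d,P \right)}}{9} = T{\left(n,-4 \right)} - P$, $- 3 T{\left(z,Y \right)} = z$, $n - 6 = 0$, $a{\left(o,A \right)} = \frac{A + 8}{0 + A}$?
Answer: $\frac{2519}{5} \approx 503.8$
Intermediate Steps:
$a{\left(o,A \right)} = \frac{8 + A}{A}$
$n = 6$ ($n = 6 + 0 = 6$)
$F = \frac{1}{5}$ ($F = \frac{1}{84 - 79} = \frac{1}{5} \approx 0.2$)
$T{\left(z,Y \right)} = - \frac{z}{3}$
$J{\left(d,P \right)} = -18 - 9 P$ ($J{\left(d,P \right)} = 9 \left(\left(- \frac{1}{3}\right) 6 - P\right) = 9 \left(-2 - P\right) = -18 - 9 P$)
$J{\left(a{\left(8,-9 \right)},-58 \right)} - F = \left(-18 - -522\right) - \frac{1}{5} = \left(-18 + 522\right) - \frac{1}{5} = 504 - \frac{1}{5} = \frac{2519}{5}$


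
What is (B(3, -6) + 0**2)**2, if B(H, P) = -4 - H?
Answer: 49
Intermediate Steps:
(B(3, -6) + 0**2)**2 = ((-4 - 1*3) + 0**2)**2 = ((-4 - 3) + 0)**2 = (-7 + 0)**2 = (-7)**2 = 49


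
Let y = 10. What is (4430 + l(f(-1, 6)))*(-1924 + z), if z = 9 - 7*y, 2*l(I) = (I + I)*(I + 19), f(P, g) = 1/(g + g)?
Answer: -1266725765/144 ≈ -8.7967e+6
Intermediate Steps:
f(P, g) = 1/(2*g)
l(I) = I*(19 + I) (l(I) = ((I + I)*(I + 19))/2 = ((2*I)*(19 + I))/2 = (2*I*(19 + I))/2 = I*(19 + I))
z = -61 (z = 9 - 7*10 = 9 - 70 = -61)
(4430 + l(f(-1, 6)))*(-1924 + z) = (4430 + ((½)/6)*(19 + (½)/6))*(-1924 - 61) = (4430 + ((½)*(⅙))*(19 + (½)*(⅙)))*(-1985) = (4430 + (19 + 1/12)/12)*(-1985) = (4430 + (1/12)*(229/12))*(-1985) = (4430 + 229/144)*(-1985) = (638149/144)*(-1985) = -1266725765/144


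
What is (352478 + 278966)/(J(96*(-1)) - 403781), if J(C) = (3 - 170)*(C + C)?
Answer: -631444/371717 ≈ -1.6987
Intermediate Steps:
J(C) = -334*C
(352478 + 278966)/(J(96*(-1)) - 403781) = (352478 + 278966)/(-32064*(-1) - 403781) = 631444/(-334*(-96) - 403781) = 631444/(32064 - 403781) = 631444/(-371717) = 631444*(-1/371717) = -631444/371717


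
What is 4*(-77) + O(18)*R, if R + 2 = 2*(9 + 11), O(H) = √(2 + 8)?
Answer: -308 + 38*√10 ≈ -187.83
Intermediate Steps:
O(H) = √10
R = 38 (R = -2 + 2*(9 + 11) = -2 + 2*20 = -2 + 40 = 38)
4*(-77) + O(18)*R = 4*(-77) + √10*38 = -308 + 38*√10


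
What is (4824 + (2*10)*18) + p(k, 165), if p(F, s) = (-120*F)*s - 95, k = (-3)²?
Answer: -173111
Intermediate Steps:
k = 9
p(F, s) = -95 - 120*F*s (p(F, s) = -120*F*s - 95 = -95 - 120*F*s)
(4824 + (2*10)*18) + p(k, 165) = (4824 + (2*10)*18) + (-95 - 120*9*165) = (4824 + 20*18) + (-95 - 178200) = (4824 + 360) - 178295 = 5184 - 178295 = -173111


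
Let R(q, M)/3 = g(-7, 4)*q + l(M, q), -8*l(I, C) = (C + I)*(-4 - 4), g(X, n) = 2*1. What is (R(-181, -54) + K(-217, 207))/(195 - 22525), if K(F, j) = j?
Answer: 72/1015 ≈ 0.070936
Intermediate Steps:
g(X, n) = 2
l(I, C) = C + I (l(I, C) = -(C + I)*(-4 - 4)/8 = -(C + I)*(-8)/8 = -(-8*C - 8*I)/8 = C + I)
R(q, M) = 3*M + 9*q (R(q, M) = 3*(2*q + (q + M)) = 3*(2*q + (M + q)) = 3*(M + 3*q) = 3*M + 9*q)
(R(-181, -54) + K(-217, 207))/(195 - 22525) = ((3*(-54) + 9*(-181)) + 207)/(195 - 22525) = ((-162 - 1629) + 207)/(-22330) = (-1791 + 207)*(-1/22330) = -1584*(-1/22330) = 72/1015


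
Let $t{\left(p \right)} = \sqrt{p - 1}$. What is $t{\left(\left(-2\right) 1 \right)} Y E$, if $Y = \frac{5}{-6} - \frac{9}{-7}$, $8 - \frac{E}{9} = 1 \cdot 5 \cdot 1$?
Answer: $\frac{171 i \sqrt{3}}{14} \approx 21.156 i$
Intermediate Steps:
$E = 27$ ($E = 72 - 9 \cdot 1 \cdot 5 \cdot 1 = 72 - 9 \cdot 5 \cdot 1 = 72 - 45 = 27$)
$t{\left(p \right)} = \sqrt{-1 + p}$
$Y = \frac{19}{42}$ ($Y = 5 \left(- \frac{1}{6}\right) - - \frac{9}{7} = - \frac{5}{6} + \frac{9}{7} = \frac{19}{42} \approx 0.45238$)
$t{\left(\left(-2\right) 1 \right)} Y E = \sqrt{-1 - 2} \cdot \frac{19}{42} \cdot 27 = \sqrt{-3} \cdot \frac{19}{42} \cdot 27 = i \sqrt{3} \cdot \frac{19}{42} \cdot 27 = \frac{19 i \sqrt{3}}{42} \cdot 27 = \frac{171 i \sqrt{3}}{14}$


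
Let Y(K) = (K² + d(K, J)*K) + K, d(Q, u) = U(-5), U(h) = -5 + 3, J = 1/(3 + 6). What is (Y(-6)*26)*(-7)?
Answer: -7644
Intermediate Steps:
J = ⅑ (J = 1/9 = ⅑ ≈ 0.11111)
U(h) = -2
d(Q, u) = -2
Y(K) = K² - K (Y(K) = (K² - 2*K) + K = K² - K)
(Y(-6)*26)*(-7) = (-6*(-1 - 6)*26)*(-7) = (-6*(-7)*26)*(-7) = (42*26)*(-7) = 1092*(-7) = -7644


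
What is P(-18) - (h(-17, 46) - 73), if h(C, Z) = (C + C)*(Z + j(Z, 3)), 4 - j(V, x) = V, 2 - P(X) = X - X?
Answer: 211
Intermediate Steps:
P(X) = 2 (P(X) = 2 - (X - X) = 2 - 1*0 = 2 + 0 = 2)
j(V, x) = 4 - V
h(C, Z) = 8*C (h(C, Z) = (C + C)*(Z + (4 - Z)) = (2*C)*4 = 8*C)
P(-18) - (h(-17, 46) - 73) = 2 - (8*(-17) - 73) = 2 - (-136 - 73) = 2 - 1*(-209) = 2 + 209 = 211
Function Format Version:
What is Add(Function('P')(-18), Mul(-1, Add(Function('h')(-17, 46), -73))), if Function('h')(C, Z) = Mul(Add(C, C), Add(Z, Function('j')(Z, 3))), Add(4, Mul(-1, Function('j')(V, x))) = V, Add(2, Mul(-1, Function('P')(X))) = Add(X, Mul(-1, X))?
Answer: 211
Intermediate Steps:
Function('P')(X) = 2 (Function('P')(X) = Add(2, Mul(-1, Add(X, Mul(-1, X)))) = Add(2, Mul(-1, 0)) = Add(2, 0) = 2)
Function('j')(V, x) = Add(4, Mul(-1, V))
Function('h')(C, Z) = Mul(8, C) (Function('h')(C, Z) = Mul(Add(C, C), Add(Z, Add(4, Mul(-1, Z)))) = Mul(Mul(2, C), 4) = Mul(8, C))
Add(Function('P')(-18), Mul(-1, Add(Function('h')(-17, 46), -73))) = Add(2, Mul(-1, Add(Mul(8, -17), -73))) = Add(2, Mul(-1, Add(-136, -73))) = Add(2, Mul(-1, -209)) = Add(2, 209) = 211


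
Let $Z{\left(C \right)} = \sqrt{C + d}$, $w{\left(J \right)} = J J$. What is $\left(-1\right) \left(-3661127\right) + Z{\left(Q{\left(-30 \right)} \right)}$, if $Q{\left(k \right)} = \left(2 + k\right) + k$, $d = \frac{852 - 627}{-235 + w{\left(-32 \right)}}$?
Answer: $3661127 + \frac{i \sqrt{3992077}}{263} \approx 3.6611 \cdot 10^{6} + 7.597 i$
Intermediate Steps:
$w{\left(J \right)} = J^{2}$
$d = \frac{75}{263}$ ($d = \frac{852 - 627}{-235 + \left(-32\right)^{2}} = \frac{225}{-235 + 1024} = \frac{225}{789} = 225 \cdot \frac{1}{789} = \frac{75}{263} \approx 0.28517$)
$Q{\left(k \right)} = 2 + 2 k$
$Z{\left(C \right)} = \sqrt{\frac{75}{263} + C}$ ($Z{\left(C \right)} = \sqrt{C + \frac{75}{263}} = \sqrt{\frac{75}{263} + C}$)
$\left(-1\right) \left(-3661127\right) + Z{\left(Q{\left(-30 \right)} \right)} = \left(-1\right) \left(-3661127\right) + \frac{\sqrt{19725 + 69169 \left(2 + 2 \left(-30\right)\right)}}{263} = 3661127 + \frac{\sqrt{19725 + 69169 \left(2 - 60\right)}}{263} = 3661127 + \frac{\sqrt{19725 + 69169 \left(-58\right)}}{263} = 3661127 + \frac{\sqrt{19725 - 4011802}}{263} = 3661127 + \frac{\sqrt{-3992077}}{263} = 3661127 + \frac{i \sqrt{3992077}}{263}$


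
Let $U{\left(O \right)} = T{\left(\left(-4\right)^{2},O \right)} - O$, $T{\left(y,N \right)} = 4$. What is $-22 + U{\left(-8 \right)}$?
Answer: $-10$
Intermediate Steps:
$U{\left(O \right)} = 4 - O$
$-22 + U{\left(-8 \right)} = -22 + \left(4 - -8\right) = -22 + \left(4 + 8\right) = -22 + 12 = -10$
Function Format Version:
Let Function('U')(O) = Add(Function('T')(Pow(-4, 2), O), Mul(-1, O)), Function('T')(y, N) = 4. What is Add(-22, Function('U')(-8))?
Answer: -10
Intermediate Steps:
Function('U')(O) = Add(4, Mul(-1, O))
Add(-22, Function('U')(-8)) = Add(-22, Add(4, Mul(-1, -8))) = Add(-22, Add(4, 8)) = Add(-22, 12) = -10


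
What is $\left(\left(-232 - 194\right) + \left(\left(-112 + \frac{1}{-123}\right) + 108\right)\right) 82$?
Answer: $- \frac{105782}{3} \approx -35261.0$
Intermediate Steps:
$\left(\left(-232 - 194\right) + \left(\left(-112 + \frac{1}{-123}\right) + 108\right)\right) 82 = \left(-426 + \left(\left(-112 - \frac{1}{123}\right) + 108\right)\right) 82 = \left(-426 + \left(- \frac{13777}{123} + 108\right)\right) 82 = \left(-426 - \frac{493}{123}\right) 82 = \left(- \frac{52891}{123}\right) 82 = - \frac{105782}{3}$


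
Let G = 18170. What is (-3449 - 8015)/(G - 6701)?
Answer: -11464/11469 ≈ -0.99956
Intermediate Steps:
(-3449 - 8015)/(G - 6701) = (-3449 - 8015)/(18170 - 6701) = -11464/11469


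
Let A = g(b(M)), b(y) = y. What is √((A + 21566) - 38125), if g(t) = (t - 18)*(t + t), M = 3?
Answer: I*√16649 ≈ 129.03*I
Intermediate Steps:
g(t) = 2*t*(-18 + t) (g(t) = (-18 + t)*(2*t) = 2*t*(-18 + t))
A = -90 (A = 2*3*(-18 + 3) = 2*3*(-15) = -90)
√((A + 21566) - 38125) = √((-90 + 21566) - 38125) = √(21476 - 38125) = √(-16649) = I*√16649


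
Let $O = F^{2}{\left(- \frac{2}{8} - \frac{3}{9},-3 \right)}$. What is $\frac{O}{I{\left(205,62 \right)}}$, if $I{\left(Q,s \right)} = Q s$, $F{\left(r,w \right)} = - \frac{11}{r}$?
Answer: $\frac{8712}{311395} \approx 0.027977$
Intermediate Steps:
$O = \frac{17424}{49}$ ($O = \left(- \frac{11}{- \frac{2}{8} - \frac{3}{9}}\right)^{2} = \left(- \frac{11}{\left(-2\right) \frac{1}{8} - \frac{1}{3}}\right)^{2} = \left(- \frac{11}{- \frac{1}{4} - \frac{1}{3}}\right)^{2} = \left(- \frac{11}{- \frac{7}{12}}\right)^{2} = \left(\left(-11\right) \left(- \frac{12}{7}\right)\right)^{2} = \left(\frac{132}{7}\right)^{2} = \frac{17424}{49} \approx 355.59$)
$\frac{O}{I{\left(205,62 \right)}} = \frac{17424}{49 \cdot 205 \cdot 62} = \frac{17424}{49 \cdot 12710} = \frac{17424}{49} \cdot \frac{1}{12710} = \frac{8712}{311395}$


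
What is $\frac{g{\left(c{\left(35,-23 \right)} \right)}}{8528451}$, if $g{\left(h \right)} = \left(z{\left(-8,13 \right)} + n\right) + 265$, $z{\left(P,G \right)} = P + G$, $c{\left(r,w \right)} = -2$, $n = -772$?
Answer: $- \frac{502}{8528451} \approx -5.8862 \cdot 10^{-5}$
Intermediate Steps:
$z{\left(P,G \right)} = G + P$
$g{\left(h \right)} = -502$ ($g{\left(h \right)} = \left(\left(13 - 8\right) - 772\right) + 265 = \left(5 - 772\right) + 265 = -767 + 265 = -502$)
$\frac{g{\left(c{\left(35,-23 \right)} \right)}}{8528451} = - \frac{502}{8528451}$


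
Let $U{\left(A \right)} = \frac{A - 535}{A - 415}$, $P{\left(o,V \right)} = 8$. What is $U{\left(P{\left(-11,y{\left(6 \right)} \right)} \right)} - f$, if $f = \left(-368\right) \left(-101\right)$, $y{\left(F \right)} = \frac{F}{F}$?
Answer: $- \frac{15126849}{407} \approx -37167.0$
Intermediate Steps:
$y{\left(F \right)} = 1$
$f = 37168$
$U{\left(A \right)} = \frac{-535 + A}{-415 + A}$
$U{\left(P{\left(-11,y{\left(6 \right)} \right)} \right)} - f = \frac{-535 + 8}{-415 + 8} - 37168 = \frac{1}{-407} \left(-527\right) - 37168 = \left(- \frac{1}{407}\right) \left(-527\right) - 37168 = \frac{527}{407} - 37168 = - \frac{15126849}{407}$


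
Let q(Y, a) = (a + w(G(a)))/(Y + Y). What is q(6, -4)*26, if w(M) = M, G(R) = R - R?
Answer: -26/3 ≈ -8.6667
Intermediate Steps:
G(R) = 0
q(Y, a) = a/(2*Y) (q(Y, a) = (a + 0)/(Y + Y) = a/((2*Y)) = a*(1/(2*Y)) = a/(2*Y))
q(6, -4)*26 = ((½)*(-4)/6)*26 = ((½)*(-4)*(⅙))*26 = -⅓*26 = -26/3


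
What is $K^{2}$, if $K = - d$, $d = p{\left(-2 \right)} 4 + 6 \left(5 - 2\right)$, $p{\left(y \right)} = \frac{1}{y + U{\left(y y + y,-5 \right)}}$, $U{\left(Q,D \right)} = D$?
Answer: $\frac{14884}{49} \approx 303.75$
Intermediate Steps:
$p{\left(y \right)} = \frac{1}{-5 + y}$ ($p{\left(y \right)} = \frac{1}{y - 5} = \frac{1}{-5 + y}$)
$d = \frac{122}{7}$ ($d = \frac{1}{-5 - 2} \cdot 4 + 6 \left(5 - 2\right) = \frac{1}{-7} \cdot 4 + 6 \cdot 3 = \left(- \frac{1}{7}\right) 4 + 18 = - \frac{4}{7} + 18 = \frac{122}{7} \approx 17.429$)
$K = - \frac{122}{7}$ ($K = \left(-1\right) \frac{122}{7} = - \frac{122}{7} \approx -17.429$)
$K^{2} = \left(- \frac{122}{7}\right)^{2} = \frac{14884}{49}$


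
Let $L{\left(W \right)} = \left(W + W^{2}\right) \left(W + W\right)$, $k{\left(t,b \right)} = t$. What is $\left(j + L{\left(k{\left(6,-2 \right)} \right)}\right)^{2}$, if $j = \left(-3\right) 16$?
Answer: $207936$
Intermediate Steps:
$j = -48$
$L{\left(W \right)} = 2 W \left(W + W^{2}\right)$ ($L{\left(W \right)} = \left(W + W^{2}\right) 2 W = 2 W \left(W + W^{2}\right)$)
$\left(j + L{\left(k{\left(6,-2 \right)} \right)}\right)^{2} = \left(-48 + 2 \cdot 6^{2} \left(1 + 6\right)\right)^{2} = \left(-48 + 2 \cdot 36 \cdot 7\right)^{2} = \left(-48 + 504\right)^{2} = 456^{2} = 207936$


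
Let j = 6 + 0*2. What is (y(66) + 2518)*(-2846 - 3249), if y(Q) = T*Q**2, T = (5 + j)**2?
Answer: -3227875430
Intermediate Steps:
j = 6 (j = 6 + 0 = 6)
T = 121 (T = (5 + 6)**2 = 11**2 = 121)
y(Q) = 121*Q**2
(y(66) + 2518)*(-2846 - 3249) = (121*66**2 + 2518)*(-2846 - 3249) = (121*4356 + 2518)*(-6095) = (527076 + 2518)*(-6095) = 529594*(-6095) = -3227875430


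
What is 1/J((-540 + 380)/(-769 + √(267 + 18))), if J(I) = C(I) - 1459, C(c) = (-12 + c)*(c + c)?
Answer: -541787271001/793127366612219 + 2320960*√285/793127366612219 ≈ -0.00068305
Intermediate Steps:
C(c) = 2*c*(-12 + c) (C(c) = (-12 + c)*(2*c) = 2*c*(-12 + c))
J(I) = -1459 + 2*I*(-12 + I) (J(I) = 2*I*(-12 + I) - 1459 = -1459 + 2*I*(-12 + I))
1/J((-540 + 380)/(-769 + √(267 + 18))) = 1/(-1459 + 2*((-540 + 380)/(-769 + √(267 + 18)))*(-12 + (-540 + 380)/(-769 + √(267 + 18)))) = 1/(-1459 + 2*(-160/(-769 + √285))*(-12 - 160/(-769 + √285))) = 1/(-1459 - 320*(-12 - 160/(-769 + √285))/(-769 + √285))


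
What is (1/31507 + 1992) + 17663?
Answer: 619270086/31507 ≈ 19655.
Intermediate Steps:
(1/31507 + 1992) + 17663 = 62761945/31507 + 17663 = 619270086/31507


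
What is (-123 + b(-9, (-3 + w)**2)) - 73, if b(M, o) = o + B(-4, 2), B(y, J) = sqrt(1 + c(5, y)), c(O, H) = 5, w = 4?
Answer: -195 + sqrt(6) ≈ -192.55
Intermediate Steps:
B(y, J) = sqrt(6) (B(y, J) = sqrt(1 + 5) = sqrt(6))
b(M, o) = o + sqrt(6)
(-123 + b(-9, (-3 + w)**2)) - 73 = (-123 + ((-3 + 4)**2 + sqrt(6))) - 73 = (-123 + (1**2 + sqrt(6))) - 73 = (-123 + (1 + sqrt(6))) - 73 = (-122 + sqrt(6)) - 73 = -195 + sqrt(6)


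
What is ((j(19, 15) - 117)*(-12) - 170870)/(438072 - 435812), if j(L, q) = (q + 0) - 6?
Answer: -84787/1130 ≈ -75.033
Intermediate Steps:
j(L, q) = -6 + q (j(L, q) = q - 6 = -6 + q)
((j(19, 15) - 117)*(-12) - 170870)/(438072 - 435812) = (((-6 + 15) - 117)*(-12) - 170870)/(438072 - 435812) = ((9 - 117)*(-12) - 170870)/2260 = (-108*(-12) - 170870)*(1/2260) = (1296 - 170870)*(1/2260) = -169574*1/2260 = -84787/1130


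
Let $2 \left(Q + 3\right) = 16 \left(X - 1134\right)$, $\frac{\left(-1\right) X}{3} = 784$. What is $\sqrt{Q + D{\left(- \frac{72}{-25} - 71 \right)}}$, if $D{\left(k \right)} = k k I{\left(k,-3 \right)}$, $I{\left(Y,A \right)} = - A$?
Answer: $\frac{4 i \sqrt{545703}}{25} \approx 118.19 i$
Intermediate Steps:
$X = -2352$ ($X = \left(-3\right) 784 = -2352$)
$Q = -27891$ ($Q = -3 + \frac{16 \left(-2352 - 1134\right)}{2} = -3 + \frac{16 \left(-3486\right)}{2} = -3 + \frac{1}{2} \left(-55776\right) = -3 - 27888 = -27891$)
$D{\left(k \right)} = 3 k^{2}$ ($D{\left(k \right)} = k k \left(\left(-1\right) \left(-3\right)\right) = k^{2} \cdot 3 = 3 k^{2}$)
$\sqrt{Q + D{\left(- \frac{72}{-25} - 71 \right)}} = \sqrt{-27891 + 3 \left(- \frac{72}{-25} - 71\right)^{2}} = \sqrt{-27891 + 3 \left(\left(-72\right) \left(- \frac{1}{25}\right) - 71\right)^{2}} = \sqrt{-27891 + 3 \left(\frac{72}{25} - 71\right)^{2}} = \sqrt{-27891 + 3 \left(- \frac{1703}{25}\right)^{2}} = \sqrt{-27891 + 3 \cdot \frac{2900209}{625}} = \sqrt{-27891 + \frac{8700627}{625}} = \sqrt{- \frac{8731248}{625}} = \frac{4 i \sqrt{545703}}{25}$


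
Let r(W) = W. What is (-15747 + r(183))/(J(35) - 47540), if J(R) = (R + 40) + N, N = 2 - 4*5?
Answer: 15564/47483 ≈ 0.32778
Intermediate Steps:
N = -18 (N = 2 - 20 = -18)
J(R) = 22 + R (J(R) = (R + 40) - 18 = (40 + R) - 18 = 22 + R)
(-15747 + r(183))/(J(35) - 47540) = (-15747 + 183)/((22 + 35) - 47540) = -15564/(57 - 47540) = -15564/(-47483) = -15564*(-1/47483) = 15564/47483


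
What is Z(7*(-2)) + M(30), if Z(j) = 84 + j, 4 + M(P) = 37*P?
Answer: 1176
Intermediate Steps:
M(P) = -4 + 37*P
Z(7*(-2)) + M(30) = (84 + 7*(-2)) + (-4 + 37*30) = (84 - 14) + (-4 + 1110) = 70 + 1106 = 1176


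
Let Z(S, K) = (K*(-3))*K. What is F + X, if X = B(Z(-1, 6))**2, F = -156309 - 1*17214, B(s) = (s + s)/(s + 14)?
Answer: -383300643/2209 ≈ -1.7352e+5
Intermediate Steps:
Z(S, K) = -3*K**2 (Z(S, K) = (-3*K)*K = -3*K**2)
B(s) = 2*s/(14 + s) (B(s) = (2*s)/(14 + s) = 2*s/(14 + s))
F = -173523 (F = -156309 - 17214 = -173523)
X = 11664/2209 (X = (2*(-3*6**2)/(14 - 3*6**2))**2 = (2*(-3*36)/(14 - 3*36))**2 = (2*(-108)/(14 - 108))**2 = (2*(-108)/(-94))**2 = (2*(-108)*(-1/94))**2 = (108/47)**2 = 11664/2209 ≈ 5.2802)
F + X = -173523 + 11664/2209 = -383300643/2209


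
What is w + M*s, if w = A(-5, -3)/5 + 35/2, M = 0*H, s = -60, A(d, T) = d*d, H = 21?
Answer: 45/2 ≈ 22.500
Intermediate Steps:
A(d, T) = d²
M = 0 (M = 0*21 = 0)
w = 45/2 (w = (-5)²/5 + 35/2 = 25*(⅕) + 35*(½) = 5 + 35/2 = 45/2 ≈ 22.500)
w + M*s = 45/2 + 0*(-60) = 45/2 + 0 = 45/2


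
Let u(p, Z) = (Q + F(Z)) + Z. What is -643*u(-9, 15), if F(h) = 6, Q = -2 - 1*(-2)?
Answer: -13503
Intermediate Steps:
Q = 0 (Q = -2 + 2 = 0)
u(p, Z) = 6 + Z (u(p, Z) = (0 + 6) + Z = 6 + Z)
-643*u(-9, 15) = -643*(6 + 15) = -643*21 = -13503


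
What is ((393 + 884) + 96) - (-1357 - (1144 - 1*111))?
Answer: 3763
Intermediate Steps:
((393 + 884) + 96) - (-1357 - (1144 - 1*111)) = (1277 + 96) - (-1357 - (1144 - 111)) = 1373 - (-1357 - 1*1033) = 1373 - (-1357 - 1033) = 1373 - 1*(-2390) = 1373 + 2390 = 3763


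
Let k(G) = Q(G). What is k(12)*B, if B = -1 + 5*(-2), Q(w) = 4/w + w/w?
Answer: -44/3 ≈ -14.667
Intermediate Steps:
Q(w) = 1 + 4/w (Q(w) = 4/w + 1 = 1 + 4/w)
B = -11 (B = -1 - 10 = -11)
k(G) = (4 + G)/G
k(12)*B = ((4 + 12)/12)*(-11) = ((1/12)*16)*(-11) = (4/3)*(-11) = -44/3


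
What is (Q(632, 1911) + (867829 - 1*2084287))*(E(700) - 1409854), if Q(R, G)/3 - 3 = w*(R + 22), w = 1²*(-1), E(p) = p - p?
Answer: 1717781621994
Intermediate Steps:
E(p) = 0
w = -1 (w = 1*(-1) = -1)
Q(R, G) = -57 - 3*R (Q(R, G) = 9 + 3*(-(R + 22)) = 9 + 3*(-(22 + R)) = 9 + 3*(-22 - R) = 9 + (-66 - 3*R) = -57 - 3*R)
(Q(632, 1911) + (867829 - 1*2084287))*(E(700) - 1409854) = ((-57 - 3*632) + (867829 - 1*2084287))*(0 - 1409854) = ((-57 - 1896) + (867829 - 2084287))*(-1409854) = (-1953 - 1216458)*(-1409854) = -1218411*(-1409854) = 1717781621994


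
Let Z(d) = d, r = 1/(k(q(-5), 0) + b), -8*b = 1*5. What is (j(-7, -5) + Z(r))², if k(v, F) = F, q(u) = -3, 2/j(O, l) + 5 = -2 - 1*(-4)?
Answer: 1156/225 ≈ 5.1378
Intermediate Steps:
j(O, l) = -⅔ (j(O, l) = 2/(-5 + (-2 - 1*(-4))) = 2/(-5 + (-2 + 4)) = 2/(-5 + 2) = 2/(-3) = 2*(-⅓) = -⅔)
b = -5/8 ≈ -0.62500
r = -8/5 (r = 1/(0 - 5/8) = 1/(-5/8) = -8/5 ≈ -1.6000)
(j(-7, -5) + Z(r))² = (-⅔ - 8/5)² = (-34/15)² = 1156/225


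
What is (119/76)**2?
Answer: 14161/5776 ≈ 2.4517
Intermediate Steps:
(119/76)**2 = 14161/5776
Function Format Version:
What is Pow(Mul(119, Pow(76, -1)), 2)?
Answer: Rational(14161, 5776) ≈ 2.4517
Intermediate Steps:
Pow(Mul(119, Pow(76, -1)), 2) = Pow(Mul(119, Rational(1, 76)), 2) = Pow(Rational(119, 76), 2) = Rational(14161, 5776)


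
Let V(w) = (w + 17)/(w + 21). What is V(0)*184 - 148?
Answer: 20/21 ≈ 0.95238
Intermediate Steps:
V(w) = (17 + w)/(21 + w)
V(0)*184 - 148 = ((17 + 0)/(21 + 0))*184 - 148 = (17/21)*184 - 148 = 3128/21 - 148 = 20/21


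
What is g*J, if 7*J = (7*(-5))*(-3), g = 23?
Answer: 345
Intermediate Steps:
J = 15 (J = ((7*(-5))*(-3))/7 = (-35*(-3))/7 = (1/7)*105 = 15)
g*J = 23*15 = 345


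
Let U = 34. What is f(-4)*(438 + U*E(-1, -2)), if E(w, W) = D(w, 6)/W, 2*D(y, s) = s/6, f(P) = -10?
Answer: -4295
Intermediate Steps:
D(y, s) = s/12 (D(y, s) = (s/6)/2 = s/12)
E(w, W) = 1/(2*W) (E(w, W) = ((1/12)*6)/W = 1/(2*W))
f(-4)*(438 + U*E(-1, -2)) = -10*(438 + 34*((½)/(-2))) = -10*(438 + 34*((½)*(-½))) = -10*(438 + 34*(-¼)) = -10*(438 - 17/2) = -10*859/2 = -4295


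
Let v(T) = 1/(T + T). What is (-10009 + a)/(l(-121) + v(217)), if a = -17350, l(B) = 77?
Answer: -11873806/33419 ≈ -355.30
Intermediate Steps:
v(T) = 1/(2*T)
(-10009 + a)/(l(-121) + v(217)) = (-10009 - 17350)/(77 + (1/2)/217) = -27359/(77 + (1/2)*(1/217)) = -27359/(77 + 1/434) = -27359/33419/434 = -27359*434/33419 = -11873806/33419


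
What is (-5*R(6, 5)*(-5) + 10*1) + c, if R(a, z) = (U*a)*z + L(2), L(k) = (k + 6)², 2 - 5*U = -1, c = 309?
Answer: 2369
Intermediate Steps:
U = ⅗ (U = ⅖ - ⅕*(-1) = ⅖ + ⅕ = ⅗ ≈ 0.60000)
L(k) = (6 + k)²
R(a, z) = 64 + 3*a*z/5 (R(a, z) = (3*a/5)*z + (6 + 2)² = 3*a*z/5 + 8² = 3*a*z/5 + 64 = 64 + 3*a*z/5)
(-5*R(6, 5)*(-5) + 10*1) + c = (-5*(64 + (⅗)*6*5)*(-5) + 10*1) + 309 = (-5*(64 + 18)*(-5) + 10) + 309 = (-5*82*(-5) + 10) + 309 = (-410*(-5) + 10) + 309 = (2050 + 10) + 309 = 2060 + 309 = 2369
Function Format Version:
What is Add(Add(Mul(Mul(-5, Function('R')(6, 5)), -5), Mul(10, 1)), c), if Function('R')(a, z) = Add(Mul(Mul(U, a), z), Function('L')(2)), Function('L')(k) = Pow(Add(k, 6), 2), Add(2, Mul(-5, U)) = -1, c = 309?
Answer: 2369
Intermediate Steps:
U = Rational(3, 5) (U = Add(Rational(2, 5), Mul(Rational(-1, 5), -1)) = Add(Rational(2, 5), Rational(1, 5)) = Rational(3, 5) ≈ 0.60000)
Function('L')(k) = Pow(Add(6, k), 2)
Function('R')(a, z) = Add(64, Mul(Rational(3, 5), a, z)) (Function('R')(a, z) = Add(Mul(Mul(Rational(3, 5), a), z), Pow(Add(6, 2), 2)) = Add(Mul(Rational(3, 5), a, z), Pow(8, 2)) = Add(Mul(Rational(3, 5), a, z), 64) = Add(64, Mul(Rational(3, 5), a, z)))
Add(Add(Mul(Mul(-5, Function('R')(6, 5)), -5), Mul(10, 1)), c) = Add(Add(Mul(Mul(-5, Add(64, Mul(Rational(3, 5), 6, 5))), -5), Mul(10, 1)), 309) = Add(Add(Mul(Mul(-5, Add(64, 18)), -5), 10), 309) = Add(Add(Mul(Mul(-5, 82), -5), 10), 309) = Add(Add(Mul(-410, -5), 10), 309) = Add(Add(2050, 10), 309) = Add(2060, 309) = 2369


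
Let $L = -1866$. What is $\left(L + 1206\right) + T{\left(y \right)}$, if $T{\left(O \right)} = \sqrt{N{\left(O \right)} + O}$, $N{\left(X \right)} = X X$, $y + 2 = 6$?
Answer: $-660 + 2 \sqrt{5} \approx -655.53$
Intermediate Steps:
$y = 4$ ($y = -2 + 6 = 4$)
$N{\left(X \right)} = X^{2}$
$T{\left(O \right)} = \sqrt{O + O^{2}}$ ($T{\left(O \right)} = \sqrt{O^{2} + O} = \sqrt{O + O^{2}}$)
$\left(L + 1206\right) + T{\left(y \right)} = \left(-1866 + 1206\right) + \sqrt{4 \left(1 + 4\right)} = -660 + \sqrt{4 \cdot 5} = -660 + \sqrt{20} = -660 + 2 \sqrt{5}$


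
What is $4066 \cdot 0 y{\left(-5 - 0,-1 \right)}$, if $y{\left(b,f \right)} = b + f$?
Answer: $0$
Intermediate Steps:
$4066 \cdot 0 y{\left(-5 - 0,-1 \right)} = 4066 \cdot 0 \left(\left(-5 - 0\right) - 1\right) = 4066 \cdot 0 \left(\left(-5 + 0\right) - 1\right) = 4066 \cdot 0 \left(-5 - 1\right) = 4066 \cdot 0 \left(-6\right) = 4066 \cdot 0 = 0$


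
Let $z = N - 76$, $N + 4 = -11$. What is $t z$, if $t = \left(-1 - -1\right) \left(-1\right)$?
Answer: $0$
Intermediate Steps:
$N = -15$ ($N = -4 - 11 = -15$)
$z = -91$ ($z = -15 - 76 = -91$)
$t = 0$ ($t = \left(-1 + 1\right) \left(-1\right) = 0 \left(-1\right) = 0$)
$t z = 0 \left(-91\right) = 0$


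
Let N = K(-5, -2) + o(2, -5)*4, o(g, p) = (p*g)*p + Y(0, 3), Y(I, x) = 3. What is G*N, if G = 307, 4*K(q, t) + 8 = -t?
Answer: 129247/2 ≈ 64624.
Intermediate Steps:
K(q, t) = -2 - t/4 (K(q, t) = -2 + (-t)/4 = -2 - t/4)
o(g, p) = 3 + g*p**2 (o(g, p) = (p*g)*p + 3 = (g*p)*p + 3 = g*p**2 + 3 = 3 + g*p**2)
N = 421/2 (N = (-2 - 1/4*(-2)) + (3 + 2*(-5)**2)*4 = (-2 + 1/2) + (3 + 2*25)*4 = -3/2 + (3 + 50)*4 = -3/2 + 53*4 = -3/2 + 212 = 421/2 ≈ 210.50)
G*N = 307*(421/2) = 129247/2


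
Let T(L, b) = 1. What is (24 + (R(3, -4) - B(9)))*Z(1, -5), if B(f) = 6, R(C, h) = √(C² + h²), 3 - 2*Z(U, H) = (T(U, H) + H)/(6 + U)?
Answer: 575/14 ≈ 41.071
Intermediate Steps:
Z(U, H) = 3/2 - (1 + H)/(2*(6 + U))
(24 + (R(3, -4) - B(9)))*Z(1, -5) = (24 + (√(3² + (-4)²) - 1*6))*((17 - 1*(-5) + 3*1)/(2*(6 + 1))) = (24 + (√(9 + 16) - 6))*((½)*(17 + 5 + 3)/7) = (24 + (√25 - 6))*((½)*(⅐)*25) = (24 + (5 - 6))*(25/14) = (24 - 1)*(25/14) = 23*(25/14) = 575/14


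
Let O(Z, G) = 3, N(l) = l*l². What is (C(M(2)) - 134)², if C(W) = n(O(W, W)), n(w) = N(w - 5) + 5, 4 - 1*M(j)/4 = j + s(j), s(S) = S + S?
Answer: 18769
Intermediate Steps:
s(S) = 2*S
N(l) = l³
M(j) = 16 - 12*j (M(j) = 16 - 4*(j + 2*j) = 16 - 12*j)
n(w) = 5 + (-5 + w)³ (n(w) = (w - 5)³ + 5 = (-5 + w)³ + 5 = 5 + (-5 + w)³)
C(W) = -3 (C(W) = 5 + (-5 + 3)³ = 5 + (-2)³ = 5 - 8 = -3)
(C(M(2)) - 134)² = (-3 - 134)² = (-137)² = 18769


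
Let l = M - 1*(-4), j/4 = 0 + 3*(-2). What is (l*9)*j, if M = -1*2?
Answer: -432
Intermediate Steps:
M = -2
j = -24 (j = 4*(0 + 3*(-2)) = 4*(0 - 6) = 4*(-6) = -24)
l = 2 (l = -2 - 1*(-4) = -2 + 4 = 2)
(l*9)*j = (2*9)*(-24) = 18*(-24) = -432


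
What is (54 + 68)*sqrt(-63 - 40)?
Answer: 122*I*sqrt(103) ≈ 1238.2*I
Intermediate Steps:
(54 + 68)*sqrt(-63 - 40) = 122*sqrt(-103) = 122*(I*sqrt(103)) = 122*I*sqrt(103)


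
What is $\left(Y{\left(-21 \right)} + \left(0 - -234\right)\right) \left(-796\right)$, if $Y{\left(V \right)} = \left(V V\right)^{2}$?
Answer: $-154993140$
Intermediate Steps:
$Y{\left(V \right)} = V^{4}$ ($Y{\left(V \right)} = \left(V^{2}\right)^{2} = V^{4}$)
$\left(Y{\left(-21 \right)} + \left(0 - -234\right)\right) \left(-796\right) = \left(\left(-21\right)^{4} + \left(0 - -234\right)\right) \left(-796\right) = \left(194481 + \left(0 + 234\right)\right) \left(-796\right) = \left(194481 + 234\right) \left(-796\right) = 194715 \left(-796\right) = -154993140$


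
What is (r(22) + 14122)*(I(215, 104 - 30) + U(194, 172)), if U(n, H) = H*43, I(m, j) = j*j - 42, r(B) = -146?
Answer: 179312080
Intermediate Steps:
I(m, j) = -42 + j**2 (I(m, j) = j**2 - 42 = -42 + j**2)
U(n, H) = 43*H
(r(22) + 14122)*(I(215, 104 - 30) + U(194, 172)) = (-146 + 14122)*((-42 + (104 - 30)**2) + 43*172) = 13976*((-42 + 74**2) + 7396) = 13976*((-42 + 5476) + 7396) = 13976*(5434 + 7396) = 13976*12830 = 179312080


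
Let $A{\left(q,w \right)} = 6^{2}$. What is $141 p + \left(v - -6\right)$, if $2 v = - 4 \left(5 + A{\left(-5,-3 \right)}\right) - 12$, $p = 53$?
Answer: $7391$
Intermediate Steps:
$A{\left(q,w \right)} = 36$
$v = -88$ ($v = \frac{- 4 \left(5 + 36\right) - 12}{2} = \frac{\left(-4\right) 41 - 12}{2} = \frac{-164 - 12}{2} = \frac{1}{2} \left(-176\right) = -88$)
$141 p + \left(v - -6\right) = 141 \cdot 53 - 82 = 7473 + \left(-88 + 6\right) = 7473 - 82 = 7391$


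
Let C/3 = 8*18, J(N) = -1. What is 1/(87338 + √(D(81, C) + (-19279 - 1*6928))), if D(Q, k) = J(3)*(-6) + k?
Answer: 87338/7627952013 - I*√25769/7627952013 ≈ 1.145e-5 - 2.1045e-8*I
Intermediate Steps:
C = 432 (C = 3*(8*18) = 3*144 = 432)
D(Q, k) = 6 + k (D(Q, k) = -1*(-6) + k = 6 + k)
1/(87338 + √(D(81, C) + (-19279 - 1*6928))) = 1/(87338 + √((6 + 432) + (-19279 - 1*6928))) = 1/(87338 + √(438 + (-19279 - 6928))) = 1/(87338 + √(438 - 26207)) = 1/(87338 + √(-25769)) = 1/(87338 + I*√25769)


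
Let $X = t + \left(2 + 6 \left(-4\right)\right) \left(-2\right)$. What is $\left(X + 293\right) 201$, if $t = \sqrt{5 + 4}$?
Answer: $68340$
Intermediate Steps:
$t = 3$ ($t = \sqrt{9} = 3$)
$X = 47$ ($X = 3 + \left(2 + 6 \left(-4\right)\right) \left(-2\right) = 3 + \left(2 - 24\right) \left(-2\right) = 3 - -44 = 3 + 44 = 47$)
$\left(X + 293\right) 201 = \left(47 + 293\right) 201 = 340 \cdot 201 = 68340$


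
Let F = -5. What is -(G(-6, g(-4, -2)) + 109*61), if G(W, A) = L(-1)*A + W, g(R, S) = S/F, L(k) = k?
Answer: -33213/5 ≈ -6642.6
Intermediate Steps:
g(R, S) = -S/5 (g(R, S) = S/(-5) = S*(-⅕) = -S/5)
G(W, A) = W - A (G(W, A) = -A + W = W - A)
-(G(-6, g(-4, -2)) + 109*61) = -((-6 - (-1)*(-2)/5) + 109*61) = -((-6 - 1*⅖) + 6649) = -((-6 - ⅖) + 6649) = -(-32/5 + 6649) = -1*33213/5 = -33213/5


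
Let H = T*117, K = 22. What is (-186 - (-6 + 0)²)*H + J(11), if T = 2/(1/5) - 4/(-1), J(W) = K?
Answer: -363614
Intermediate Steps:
J(W) = 22
T = 14 (T = 2/(⅕) - 4*(-1) = 2*5 + 4 = 10 + 4 = 14)
H = 1638 (H = 14*117 = 1638)
(-186 - (-6 + 0)²)*H + J(11) = (-186 - (-6 + 0)²)*1638 + 22 = (-186 - 1*(-6)²)*1638 + 22 = (-186 - 1*36)*1638 + 22 = (-186 - 36)*1638 + 22 = -222*1638 + 22 = -363636 + 22 = -363614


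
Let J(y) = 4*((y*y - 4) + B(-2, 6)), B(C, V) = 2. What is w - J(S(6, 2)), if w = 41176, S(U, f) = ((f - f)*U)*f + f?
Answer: 41168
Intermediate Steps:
S(U, f) = f (S(U, f) = (0*U)*f + f = 0*f + f = 0 + f = f)
J(y) = -8 + 4*y**2 (J(y) = 4*((y*y - 4) + 2) = 4*((y**2 - 4) + 2) = 4*((-4 + y**2) + 2) = 4*(-2 + y**2) = -8 + 4*y**2)
w - J(S(6, 2)) = 41176 - (-8 + 4*2**2) = 41176 - (-8 + 4*4) = 41176 - (-8 + 16) = 41176 - 1*8 = 41176 - 8 = 41168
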